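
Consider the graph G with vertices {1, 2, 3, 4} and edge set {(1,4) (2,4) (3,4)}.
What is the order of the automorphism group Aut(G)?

Vertex 4 has degree 3 and every other vertex has degree 1, so G is the star K_{1,3} with centre 4. Any automorphism fixes the centre and permutes the 3 leaves freely, so Aut(G) ≅ S_3 of order 3! = 6.

6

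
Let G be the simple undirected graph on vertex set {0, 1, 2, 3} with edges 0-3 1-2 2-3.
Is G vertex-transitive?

No

Automorphisms preserve degree, but G has vertices of degree 1 and vertices of degree 2; no automorphism maps one to the other, so G is not vertex-transitive.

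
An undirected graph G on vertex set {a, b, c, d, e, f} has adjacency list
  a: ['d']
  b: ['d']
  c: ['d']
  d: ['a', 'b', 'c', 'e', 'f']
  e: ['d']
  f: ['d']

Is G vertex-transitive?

No

Vertex d is the only vertex of degree 5, so every automorphism fixes it; G is not vertex-transitive.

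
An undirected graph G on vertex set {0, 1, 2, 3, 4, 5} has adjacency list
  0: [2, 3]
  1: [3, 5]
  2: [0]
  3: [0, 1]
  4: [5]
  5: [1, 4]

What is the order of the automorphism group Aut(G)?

The degree sequence is [2, 2, 1, 2, 1, 2]; the two degree-1 vertices 2 and 4 are the ends of a path, so G = P_6. A path has exactly one nontrivial symmetry — reversal — giving Aut(G) of order 2.

2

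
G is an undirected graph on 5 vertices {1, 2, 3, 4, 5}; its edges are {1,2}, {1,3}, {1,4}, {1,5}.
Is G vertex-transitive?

Vertex 1 is the only vertex of degree 4, so every automorphism fixes it; G is not vertex-transitive.

No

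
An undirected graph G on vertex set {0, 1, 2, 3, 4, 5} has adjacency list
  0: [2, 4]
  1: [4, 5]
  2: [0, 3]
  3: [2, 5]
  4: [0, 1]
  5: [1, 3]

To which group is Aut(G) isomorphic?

G is 2-regular and connected on 6 vertices, i.e. the cycle C_6. The automorphisms of the 6-cycle are exactly the symmetries of a regular 6-gon: the dihedral group D_6, |D_6| = 12.

the dihedral group of order 12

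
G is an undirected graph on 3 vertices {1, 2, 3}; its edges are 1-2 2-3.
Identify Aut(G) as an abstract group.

C_2

The degree sequence is [1, 2, 1]; the two degree-1 vertices 1 and 3 are the ends of a path, so G = P_3. The only nontrivial automorphism of a path is the end-to-end reflection, so Aut(G) ≅ Z_2.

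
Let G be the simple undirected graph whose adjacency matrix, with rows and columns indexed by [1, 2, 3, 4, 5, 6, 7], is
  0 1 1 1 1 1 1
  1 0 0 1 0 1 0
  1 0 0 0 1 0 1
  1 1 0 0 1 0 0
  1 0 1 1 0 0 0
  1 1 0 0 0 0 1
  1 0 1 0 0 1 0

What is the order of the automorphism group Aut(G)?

Vertex 1 is the unique vertex of degree 6; the remaining 6 vertices each have degree 3 and induce a cycle, so G is the wheel on 7 vertices with hub 1. Every automorphism fixes the hub and acts on the rim 6-cycle, so Aut(G) ≅ Aut(C_6) = D_6 of order 12.

12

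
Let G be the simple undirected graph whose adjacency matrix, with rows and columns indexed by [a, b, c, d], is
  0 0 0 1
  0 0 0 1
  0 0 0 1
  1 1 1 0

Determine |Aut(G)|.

Vertex d has degree 3 and every other vertex has degree 1, so G is the star K_{1,3} with centre d. The 3 leaves are pairwise interchangeable while the centre is fixed, giving Aut(G) = S_3.

6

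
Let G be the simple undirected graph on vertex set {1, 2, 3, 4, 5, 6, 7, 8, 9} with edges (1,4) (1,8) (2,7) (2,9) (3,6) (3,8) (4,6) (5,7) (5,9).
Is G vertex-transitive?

No

G has two connected components, {1, 3, 4, 6, 8} and {2, 5, 7, 9}; each is 2-regular, so G = C_5 ⊔ C_4. The orbit of 1 under Aut(G) is {1, 3, 4, 6, 8}, which does not contain 2, so G is not vertex-transitive.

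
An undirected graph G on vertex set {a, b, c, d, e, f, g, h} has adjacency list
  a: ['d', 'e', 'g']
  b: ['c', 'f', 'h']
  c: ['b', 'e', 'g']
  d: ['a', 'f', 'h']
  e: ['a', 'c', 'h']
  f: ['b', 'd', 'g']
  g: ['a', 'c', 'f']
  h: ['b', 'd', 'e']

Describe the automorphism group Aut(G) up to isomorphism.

G is 3-regular and bipartite on 2^3 = 8 vertices with girth 4; it is the hypercube graph Q_3. Aut(Q_3) consists of the signed permutations of the 3 coordinate axes: 3! permutations times 2^3 sign flips, so |Aut| = 2^3·3! = 48.

Z_2^3 ⋊ S_3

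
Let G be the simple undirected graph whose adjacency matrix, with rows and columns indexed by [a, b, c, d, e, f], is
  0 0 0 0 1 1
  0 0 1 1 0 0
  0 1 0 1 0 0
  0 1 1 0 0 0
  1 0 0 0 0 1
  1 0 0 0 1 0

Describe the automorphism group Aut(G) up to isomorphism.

G has two connected components, {a, e, f} and {b, c, d}; each is 2-regular, so G = C_3 ⊔ C_3. Aut of a disjoint union of two copies of C_3 is the wreath product D_3 ≀ Z_2, of order 2·6² = 72.

(D_3 × D_3) ⋊ Z_2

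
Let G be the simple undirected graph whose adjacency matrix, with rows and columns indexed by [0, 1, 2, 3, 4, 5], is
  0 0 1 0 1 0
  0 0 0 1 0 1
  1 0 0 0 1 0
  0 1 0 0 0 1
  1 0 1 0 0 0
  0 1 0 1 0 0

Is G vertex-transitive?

Yes

G has two connected components, {0, 2, 4} and {1, 3, 5}; each is 2-regular, so G = C_3 ⊔ C_3. Aut of a disjoint union of two copies of C_3 is the wreath product D_3 ≀ Z_2, of order 2·6² = 72. This group acts transitively on the 6 vertices.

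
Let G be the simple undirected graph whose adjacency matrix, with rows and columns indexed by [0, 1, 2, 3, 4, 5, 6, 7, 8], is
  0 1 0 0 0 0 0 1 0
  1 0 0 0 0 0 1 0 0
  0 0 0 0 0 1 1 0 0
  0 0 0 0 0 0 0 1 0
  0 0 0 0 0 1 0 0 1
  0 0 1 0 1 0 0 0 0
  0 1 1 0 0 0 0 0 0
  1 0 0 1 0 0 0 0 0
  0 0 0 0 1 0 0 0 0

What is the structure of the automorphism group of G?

the cyclic group of order 2

The degree sequence is [2, 2, 2, 1, 2, 2, 2, 2, 1]; the two degree-1 vertices 3 and 8 are the ends of a path, so G = P_9. The only nontrivial automorphism of a path is the end-to-end reflection, so Aut(G) ≅ Z_2.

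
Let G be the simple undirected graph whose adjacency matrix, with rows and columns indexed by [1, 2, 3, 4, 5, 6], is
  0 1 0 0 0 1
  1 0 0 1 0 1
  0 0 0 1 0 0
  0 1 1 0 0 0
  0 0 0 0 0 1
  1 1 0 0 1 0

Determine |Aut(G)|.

Degrees alone do not determine every vertex (e.g. 1 and 4 both have degree 2), but their neighbour-degree multisets differ: N(1) has degrees [3, 3] while N(4) has degrees [1, 3]. Repeating this refinement separates all vertices, so the only automorphism is the identity.

1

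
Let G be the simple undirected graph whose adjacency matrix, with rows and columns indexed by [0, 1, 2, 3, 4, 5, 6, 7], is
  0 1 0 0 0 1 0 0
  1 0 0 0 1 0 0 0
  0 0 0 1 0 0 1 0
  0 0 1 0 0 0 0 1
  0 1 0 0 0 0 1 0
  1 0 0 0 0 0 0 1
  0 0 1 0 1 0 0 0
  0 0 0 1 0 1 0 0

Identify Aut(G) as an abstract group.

D_8

G is 2-regular and connected on 8 vertices, i.e. the cycle C_8. The automorphisms of the 8-cycle are exactly the symmetries of a regular 8-gon: the dihedral group D_8, |D_8| = 16.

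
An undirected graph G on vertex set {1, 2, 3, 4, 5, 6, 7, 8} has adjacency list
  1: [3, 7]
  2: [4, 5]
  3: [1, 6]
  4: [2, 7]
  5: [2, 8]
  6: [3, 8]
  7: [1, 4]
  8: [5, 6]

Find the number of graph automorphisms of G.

Every vertex has degree 2 and the graph is connected, so G is the 8-cycle C_8. C_8 has 8 rotations and 8 reflections, so Aut(C_8) ≅ D_8 of order 16.

16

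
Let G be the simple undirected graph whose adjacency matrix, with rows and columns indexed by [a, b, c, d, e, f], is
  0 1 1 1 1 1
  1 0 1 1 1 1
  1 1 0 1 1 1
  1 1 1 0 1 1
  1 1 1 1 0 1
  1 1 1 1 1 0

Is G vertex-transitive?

Every vertex has degree 5, so G is the complete graph K_6. Every bijection on the vertex set is an automorphism of K_6; hence Aut(K_6) ≅ S_6, order 720. Under this action every vertex can be carried to every other, so G is vertex-transitive.

Yes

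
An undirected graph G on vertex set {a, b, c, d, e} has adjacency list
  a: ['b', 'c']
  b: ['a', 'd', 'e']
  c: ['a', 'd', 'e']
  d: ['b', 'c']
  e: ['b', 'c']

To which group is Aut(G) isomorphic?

The vertices split by degree into {b, c} (degree 3) and {a, d, e} (degree 2); every edge runs between the two parts, so G is the complete bipartite graph K_{2,3}. Automorphisms preserve the bipartition setwise (since the parts differ in size) and act as S_2 × S_3 within it; |Aut| = 12.

S_2 × S_3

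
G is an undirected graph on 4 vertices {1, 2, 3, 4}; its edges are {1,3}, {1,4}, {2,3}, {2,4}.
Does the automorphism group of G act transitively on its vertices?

G is 2-regular and bipartite on 2^2 = 4 vertices with girth 4; it is the hypercube graph Q_2. Aut(Q_2) consists of the signed permutations of the 2 coordinate axes: 2! permutations times 2^2 sign flips, so |Aut| = 2^2·2! = 8. This group acts transitively on the 4 vertices.

Yes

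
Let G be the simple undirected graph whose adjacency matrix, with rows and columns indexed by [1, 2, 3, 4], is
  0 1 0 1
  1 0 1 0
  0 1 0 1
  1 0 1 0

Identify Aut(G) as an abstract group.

G is 2-regular and bipartite on 2^2 = 4 vertices with girth 4; it is the hypercube graph Q_2. Aut(Q_2) consists of the signed permutations of the 2 coordinate axes: 2! permutations times 2^2 sign flips, so |Aut| = 2^2·2! = 8.

the hyperoctahedral group B_2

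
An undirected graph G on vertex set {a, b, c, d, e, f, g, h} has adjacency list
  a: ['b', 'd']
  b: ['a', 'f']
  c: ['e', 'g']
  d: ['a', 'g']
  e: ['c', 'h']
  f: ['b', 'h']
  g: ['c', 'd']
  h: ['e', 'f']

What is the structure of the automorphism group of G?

the dihedral group of order 16

G is 2-regular and connected on 8 vertices, i.e. the cycle C_8. C_8 has 8 rotations and 8 reflections, so Aut(C_8) ≅ D_8 of order 16.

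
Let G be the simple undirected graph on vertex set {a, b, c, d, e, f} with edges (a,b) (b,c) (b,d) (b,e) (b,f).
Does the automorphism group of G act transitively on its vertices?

No

Vertex b is the only vertex of degree 5, so every automorphism fixes it; G is not vertex-transitive.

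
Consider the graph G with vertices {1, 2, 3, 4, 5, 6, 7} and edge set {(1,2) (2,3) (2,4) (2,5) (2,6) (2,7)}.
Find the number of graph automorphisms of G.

720

Vertex 2 has degree 6 and every other vertex has degree 1, so G is the star K_{1,6} with centre 2. Any automorphism fixes the centre and permutes the 6 leaves freely, so Aut(G) ≅ S_6 of order 6! = 720.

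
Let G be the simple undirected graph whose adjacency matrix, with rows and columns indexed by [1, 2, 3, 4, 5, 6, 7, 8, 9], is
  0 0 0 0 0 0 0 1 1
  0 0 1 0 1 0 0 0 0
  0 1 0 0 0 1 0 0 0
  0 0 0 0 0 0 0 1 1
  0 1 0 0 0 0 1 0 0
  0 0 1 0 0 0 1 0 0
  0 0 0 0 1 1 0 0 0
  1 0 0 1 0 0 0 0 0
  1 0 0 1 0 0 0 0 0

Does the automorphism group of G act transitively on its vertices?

G has two connected components, {2, 3, 5, 6, 7} and {1, 4, 8, 9}; each is 2-regular, so G = C_5 ⊔ C_4. The orbit of 1 under Aut(G) is {1, 4, 8, 9}, which does not contain 2, so G is not vertex-transitive.

No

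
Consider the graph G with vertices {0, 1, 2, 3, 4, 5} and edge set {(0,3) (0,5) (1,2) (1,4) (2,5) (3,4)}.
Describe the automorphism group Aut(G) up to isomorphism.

the dihedral group of order 12

G is 2-regular and connected on 6 vertices, i.e. the cycle C_6. C_6 has 6 rotations and 6 reflections, so Aut(C_6) ≅ D_6 of order 12.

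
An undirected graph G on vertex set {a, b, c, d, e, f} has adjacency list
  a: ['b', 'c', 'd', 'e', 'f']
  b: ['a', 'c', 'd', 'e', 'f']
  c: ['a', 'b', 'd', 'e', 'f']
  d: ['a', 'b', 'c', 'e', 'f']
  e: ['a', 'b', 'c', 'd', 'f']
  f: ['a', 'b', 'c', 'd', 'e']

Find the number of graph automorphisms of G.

720

Every vertex has degree 5, so G is the complete graph K_6. Any permutation of the 6 vertices preserves K_6, so Aut(K_6) = S_6 of order 6! = 720.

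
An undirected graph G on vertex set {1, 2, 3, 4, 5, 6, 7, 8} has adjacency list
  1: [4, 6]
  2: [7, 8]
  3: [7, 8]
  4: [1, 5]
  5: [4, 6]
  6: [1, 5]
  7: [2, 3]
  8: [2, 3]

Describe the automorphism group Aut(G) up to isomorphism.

G has two connected components, {1, 4, 5, 6} and {2, 3, 7, 8}; each is 2-regular, so G = C_4 ⊔ C_4. With two isomorphic components, Aut(G) = Aut(C_4) ≀ S_2 = (D_4 × D_4) ⋊ Z_2: permute each cycle by D_4, then optionally swap the two cycles. Order 2·(2·4)² = 128.

(D_4 × D_4) ⋊ Z_2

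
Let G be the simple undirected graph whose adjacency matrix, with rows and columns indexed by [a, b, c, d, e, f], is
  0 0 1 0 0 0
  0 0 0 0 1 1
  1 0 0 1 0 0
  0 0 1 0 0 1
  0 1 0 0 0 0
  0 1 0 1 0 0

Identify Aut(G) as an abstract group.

Z_2

The degree sequence is [1, 2, 2, 2, 1, 2]; the two degree-1 vertices a and e are the ends of a path, so G = P_6. A path has exactly one nontrivial symmetry — reversal — giving Aut(G) of order 2.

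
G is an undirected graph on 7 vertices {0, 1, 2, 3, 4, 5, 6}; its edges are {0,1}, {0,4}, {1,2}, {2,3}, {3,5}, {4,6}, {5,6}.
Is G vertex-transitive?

Yes

G is 2-regular and connected on 7 vertices, i.e. the cycle C_7. The automorphisms of the 7-cycle are exactly the symmetries of a regular 7-gon: the dihedral group D_7, |D_7| = 14. Under this action every vertex can be carried to every other, so G is vertex-transitive.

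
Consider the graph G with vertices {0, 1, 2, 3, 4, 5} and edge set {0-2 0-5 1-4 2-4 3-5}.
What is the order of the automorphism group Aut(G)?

2

The degree sequence is [2, 1, 2, 1, 2, 2]; the two degree-1 vertices 1 and 3 are the ends of a path, so G = P_6. A path has exactly one nontrivial symmetry — reversal — giving Aut(G) of order 2.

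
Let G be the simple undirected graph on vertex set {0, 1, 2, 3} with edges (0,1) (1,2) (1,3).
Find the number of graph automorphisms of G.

Vertex 1 has degree 3 and every other vertex has degree 1, so G is the star K_{1,3} with centre 1. Any automorphism fixes the centre and permutes the 3 leaves freely, so Aut(G) ≅ S_3 of order 3! = 6.

6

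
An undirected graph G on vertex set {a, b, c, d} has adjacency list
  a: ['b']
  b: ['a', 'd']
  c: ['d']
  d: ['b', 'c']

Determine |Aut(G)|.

2

The degree sequence is [1, 2, 1, 2]; the two degree-1 vertices a and c are the ends of a path, so G = P_4. A path has exactly one nontrivial symmetry — reversal — giving Aut(G) of order 2.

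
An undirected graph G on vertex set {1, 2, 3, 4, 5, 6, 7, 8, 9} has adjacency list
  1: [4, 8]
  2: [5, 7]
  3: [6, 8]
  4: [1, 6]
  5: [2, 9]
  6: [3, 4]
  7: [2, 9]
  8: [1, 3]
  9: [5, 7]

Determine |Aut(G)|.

G has two connected components, {1, 3, 4, 6, 8} and {2, 5, 7, 9}; each is 2-regular, so G = C_5 ⊔ C_4. No automorphism exchanges components of different sizes, hence Aut(G) is the direct product D_5 × D_4, order 80.

80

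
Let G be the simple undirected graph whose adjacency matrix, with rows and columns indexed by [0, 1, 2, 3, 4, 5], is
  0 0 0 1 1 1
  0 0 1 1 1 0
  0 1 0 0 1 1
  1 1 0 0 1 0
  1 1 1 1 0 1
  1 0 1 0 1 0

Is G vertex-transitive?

Vertex 4 is the only vertex of degree 5, so every automorphism fixes it; G is not vertex-transitive.

No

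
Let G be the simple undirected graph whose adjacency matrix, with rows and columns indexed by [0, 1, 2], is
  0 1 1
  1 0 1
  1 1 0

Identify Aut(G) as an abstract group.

Every vertex has degree 2, so G is the complete graph K_3. Any permutation of the 3 vertices preserves K_3, so Aut(K_3) = S_3 of order 3! = 6.

S_3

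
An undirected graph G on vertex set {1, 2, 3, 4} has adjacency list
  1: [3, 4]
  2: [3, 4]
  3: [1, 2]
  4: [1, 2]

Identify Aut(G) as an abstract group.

D_4

G is 2-regular and connected on 4 vertices, i.e. the cycle C_4. The automorphisms of the 4-cycle are exactly the symmetries of a regular 4-gon: the dihedral group D_4, |D_4| = 8.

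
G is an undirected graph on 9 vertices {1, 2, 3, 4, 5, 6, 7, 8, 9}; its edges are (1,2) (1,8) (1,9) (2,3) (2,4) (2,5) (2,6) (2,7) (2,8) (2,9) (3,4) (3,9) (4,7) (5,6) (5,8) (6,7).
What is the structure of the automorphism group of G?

Vertex 2 is the unique vertex of degree 8; the remaining 8 vertices each have degree 3 and induce a cycle, so G is the wheel on 9 vertices with hub 2. Every automorphism fixes the hub and acts on the rim 8-cycle, so Aut(G) ≅ Aut(C_8) = D_8 of order 16.

the dihedral group of order 16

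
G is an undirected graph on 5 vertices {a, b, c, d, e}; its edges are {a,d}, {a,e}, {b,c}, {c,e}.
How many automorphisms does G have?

The degree sequence is [2, 1, 2, 1, 2]; the two degree-1 vertices b and d are the ends of a path, so G = P_5. A path has exactly one nontrivial symmetry — reversal — giving Aut(G) of order 2.

2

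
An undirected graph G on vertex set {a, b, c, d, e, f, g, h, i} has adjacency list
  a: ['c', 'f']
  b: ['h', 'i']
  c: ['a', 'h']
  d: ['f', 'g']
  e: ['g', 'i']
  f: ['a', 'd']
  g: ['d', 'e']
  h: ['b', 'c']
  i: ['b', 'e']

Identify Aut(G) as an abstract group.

D_9

G is 2-regular and connected on 9 vertices, i.e. the cycle C_9. C_9 has 9 rotations and 9 reflections, so Aut(C_9) ≅ D_9 of order 18.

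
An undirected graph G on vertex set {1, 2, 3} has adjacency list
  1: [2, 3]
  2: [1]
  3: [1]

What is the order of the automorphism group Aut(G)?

The degree sequence is [2, 1, 1]; the two degree-1 vertices 2 and 3 are the ends of a path, so G = P_3. A path has exactly one nontrivial symmetry — reversal — giving Aut(G) of order 2.

2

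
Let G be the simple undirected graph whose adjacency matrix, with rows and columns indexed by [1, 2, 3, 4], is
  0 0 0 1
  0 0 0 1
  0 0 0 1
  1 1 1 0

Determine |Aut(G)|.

6

Vertex 4 has degree 3 and every other vertex has degree 1, so G is the star K_{1,3} with centre 4. The 3 leaves are pairwise interchangeable while the centre is fixed, giving Aut(G) = S_3.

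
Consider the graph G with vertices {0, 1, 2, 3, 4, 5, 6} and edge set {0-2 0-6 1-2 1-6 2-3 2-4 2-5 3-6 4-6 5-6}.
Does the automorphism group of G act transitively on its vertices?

Automorphisms preserve degree, but G has vertices of degree 2 and vertices of degree 5; no automorphism maps one to the other, so G is not vertex-transitive.

No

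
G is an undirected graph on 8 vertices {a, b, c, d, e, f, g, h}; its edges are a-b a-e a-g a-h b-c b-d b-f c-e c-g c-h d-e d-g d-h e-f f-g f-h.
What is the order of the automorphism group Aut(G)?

G is 4-regular and bipartite with parts {b, e, g, h} and {a, c, d, f} (each part is independent and every cross-pair is an edge), so G = K_{4,4}. Each part can be permuted independently (S_4 × S_4) and the two equal-size parts can also be swapped, giving (S_4 × S_4) ⋊ Z_2 of order 2·(4!)² = 1152.

1152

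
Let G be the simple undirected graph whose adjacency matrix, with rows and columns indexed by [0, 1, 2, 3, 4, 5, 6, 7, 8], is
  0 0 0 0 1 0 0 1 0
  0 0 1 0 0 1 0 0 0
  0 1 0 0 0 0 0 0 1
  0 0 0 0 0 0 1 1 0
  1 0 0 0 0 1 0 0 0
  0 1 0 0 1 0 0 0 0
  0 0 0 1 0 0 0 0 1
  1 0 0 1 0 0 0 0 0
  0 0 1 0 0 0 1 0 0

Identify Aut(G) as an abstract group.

G is 2-regular and connected on 9 vertices, i.e. the cycle C_9. C_9 has 9 rotations and 9 reflections, so Aut(C_9) ≅ D_9 of order 18.

the dihedral group of order 18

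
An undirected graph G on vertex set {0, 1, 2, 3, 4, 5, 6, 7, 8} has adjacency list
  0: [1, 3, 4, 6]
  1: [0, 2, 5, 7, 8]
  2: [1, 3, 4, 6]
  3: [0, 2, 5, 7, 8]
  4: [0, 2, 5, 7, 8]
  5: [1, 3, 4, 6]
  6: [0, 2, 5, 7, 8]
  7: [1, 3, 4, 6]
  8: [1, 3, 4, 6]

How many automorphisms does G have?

The vertices split by degree into {1, 3, 4, 6} (degree 5) and {0, 2, 5, 7, 8} (degree 4); every edge runs between the two parts, so G is the complete bipartite graph K_{4,5}. The parts have unequal sizes, so no automorphism swaps them; each part is permuted independently, giving S_5 × S_4 of order 5!·4! = 2880.

2880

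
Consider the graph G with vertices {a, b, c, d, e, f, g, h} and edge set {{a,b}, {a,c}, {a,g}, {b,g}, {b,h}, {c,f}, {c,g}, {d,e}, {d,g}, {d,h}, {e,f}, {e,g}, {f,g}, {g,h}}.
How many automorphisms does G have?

Vertex g is the unique vertex of degree 7; the remaining 7 vertices each have degree 3 and induce a cycle, so G is the wheel on 8 vertices with hub g. Every automorphism fixes the hub and acts on the rim 7-cycle, so Aut(G) ≅ Aut(C_7) = D_7 of order 14.

14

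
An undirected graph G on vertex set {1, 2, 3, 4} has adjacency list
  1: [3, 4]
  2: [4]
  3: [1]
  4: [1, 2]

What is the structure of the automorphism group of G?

Z_2

The degree sequence is [2, 1, 1, 2]; the two degree-1 vertices 2 and 3 are the ends of a path, so G = P_4. A path has exactly one nontrivial symmetry — reversal — giving Aut(G) of order 2.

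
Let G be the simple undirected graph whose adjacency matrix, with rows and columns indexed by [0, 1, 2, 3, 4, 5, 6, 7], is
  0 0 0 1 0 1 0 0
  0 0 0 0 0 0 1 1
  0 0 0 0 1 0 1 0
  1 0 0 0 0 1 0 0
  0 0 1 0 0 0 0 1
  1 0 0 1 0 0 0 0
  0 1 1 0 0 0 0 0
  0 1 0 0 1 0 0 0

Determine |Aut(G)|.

60

G has two connected components, {1, 2, 4, 6, 7} and {0, 3, 5}; each is 2-regular, so G = C_5 ⊔ C_3. The components are non-isomorphic (different sizes), so Aut(G) = Aut(C_3) × Aut(C_5) = D_3 × D_5 of order 6·10 = 60.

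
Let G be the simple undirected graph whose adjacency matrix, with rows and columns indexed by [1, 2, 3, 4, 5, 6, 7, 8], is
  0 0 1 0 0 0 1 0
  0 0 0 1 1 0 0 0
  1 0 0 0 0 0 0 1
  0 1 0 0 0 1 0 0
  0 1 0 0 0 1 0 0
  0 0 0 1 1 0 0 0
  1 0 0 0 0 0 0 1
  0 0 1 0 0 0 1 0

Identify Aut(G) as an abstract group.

(D_4 × D_4) ⋊ Z_2

G has two connected components, {1, 3, 7, 8} and {2, 4, 5, 6}; each is 2-regular, so G = C_4 ⊔ C_4. Aut of a disjoint union of two copies of C_4 is the wreath product D_4 ≀ Z_2, of order 2·8² = 128.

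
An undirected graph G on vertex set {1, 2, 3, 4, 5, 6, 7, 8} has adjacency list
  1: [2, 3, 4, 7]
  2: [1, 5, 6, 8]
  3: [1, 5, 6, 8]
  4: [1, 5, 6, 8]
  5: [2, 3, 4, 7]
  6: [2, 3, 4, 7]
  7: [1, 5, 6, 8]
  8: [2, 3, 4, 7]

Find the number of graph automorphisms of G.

G is 4-regular and bipartite with parts {2, 3, 4, 7} and {1, 5, 6, 8} (each part is independent and every cross-pair is an edge), so G = K_{4,4}. Aut(K_{4,4}) is the wreath product S_4 ≀ Z_2: permute within each part, then optionally swap the parts; |Aut| = 2·(4!)² = 1152.

1152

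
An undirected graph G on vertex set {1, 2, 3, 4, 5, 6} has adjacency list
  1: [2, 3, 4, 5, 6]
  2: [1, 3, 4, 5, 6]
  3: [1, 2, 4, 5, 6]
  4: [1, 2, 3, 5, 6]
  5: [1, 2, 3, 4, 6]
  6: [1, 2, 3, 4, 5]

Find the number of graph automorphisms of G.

720

All 6 vertices are pairwise adjacent: G = K_6. Every bijection on the vertex set is an automorphism of K_6; hence Aut(K_6) ≅ S_6, order 720.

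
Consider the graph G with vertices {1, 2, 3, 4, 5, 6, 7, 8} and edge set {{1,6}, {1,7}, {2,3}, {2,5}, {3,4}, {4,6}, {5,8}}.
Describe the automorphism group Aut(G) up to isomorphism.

Z_2

The degree sequence is [2, 2, 2, 2, 2, 2, 1, 1]; the two degree-1 vertices 7 and 8 are the ends of a path, so G = P_8. A path has exactly one nontrivial symmetry — reversal — giving Aut(G) of order 2.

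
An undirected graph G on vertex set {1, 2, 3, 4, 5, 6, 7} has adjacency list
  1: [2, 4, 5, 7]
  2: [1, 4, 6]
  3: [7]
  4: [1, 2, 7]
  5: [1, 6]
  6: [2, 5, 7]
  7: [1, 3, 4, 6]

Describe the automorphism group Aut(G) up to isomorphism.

{e}

Degrees alone do not determine every vertex (e.g. 1 and 7 both have degree 4), but their neighbour-degree multisets differ: N(1) has degrees [2, 3, 3, 4] while N(7) has degrees [1, 3, 3, 4]. Repeating this refinement separates all vertices, so the only automorphism is the identity.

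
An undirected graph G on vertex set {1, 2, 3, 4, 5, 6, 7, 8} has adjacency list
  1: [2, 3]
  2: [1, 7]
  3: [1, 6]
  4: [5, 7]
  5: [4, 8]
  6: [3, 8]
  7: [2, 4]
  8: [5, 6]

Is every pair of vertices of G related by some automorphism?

G is 2-regular and connected on 8 vertices, i.e. the cycle C_8. C_8 has 8 rotations and 8 reflections, so Aut(C_8) ≅ D_8 of order 16. Under this action every vertex can be carried to every other, so G is vertex-transitive.

Yes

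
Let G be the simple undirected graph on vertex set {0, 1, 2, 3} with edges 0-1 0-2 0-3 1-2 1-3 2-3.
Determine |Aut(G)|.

24

All 4 vertices are pairwise adjacent: G = K_4. Any permutation of the 4 vertices preserves K_4, so Aut(K_4) = S_4 of order 4! = 24.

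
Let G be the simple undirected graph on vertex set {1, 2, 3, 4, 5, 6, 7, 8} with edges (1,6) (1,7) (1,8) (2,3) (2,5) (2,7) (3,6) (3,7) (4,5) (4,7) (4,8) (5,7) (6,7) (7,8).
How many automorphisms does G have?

Vertex 7 is the unique vertex of degree 7; the remaining 7 vertices each have degree 3 and induce a cycle, so G is the wheel on 8 vertices with hub 7. With the hub fixed, the remaining symmetry is that of the rim cycle C_7, giving the dihedral group D_7.

14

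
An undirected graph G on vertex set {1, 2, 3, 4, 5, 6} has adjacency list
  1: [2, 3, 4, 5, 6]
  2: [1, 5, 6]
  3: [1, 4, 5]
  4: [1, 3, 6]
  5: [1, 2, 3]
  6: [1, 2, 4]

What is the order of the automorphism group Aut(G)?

Vertex 1 is the unique vertex of degree 5; the remaining 5 vertices each have degree 3 and induce a cycle, so G is the wheel on 6 vertices with hub 1. Every automorphism fixes the hub and acts on the rim 5-cycle, so Aut(G) ≅ Aut(C_5) = D_5 of order 10.

10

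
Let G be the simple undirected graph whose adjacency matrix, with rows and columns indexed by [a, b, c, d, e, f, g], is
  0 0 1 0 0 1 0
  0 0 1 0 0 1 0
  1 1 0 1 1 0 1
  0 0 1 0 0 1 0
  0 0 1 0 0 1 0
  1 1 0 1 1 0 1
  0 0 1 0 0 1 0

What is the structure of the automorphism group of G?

S_2 × S_5

The vertices split by degree into {c, f} (degree 5) and {a, b, d, e, g} (degree 2); every edge runs between the two parts, so G is the complete bipartite graph K_{2,5}. The parts have unequal sizes, so no automorphism swaps them; each part is permuted independently, giving S_2 × S_5 of order 2!·5! = 240.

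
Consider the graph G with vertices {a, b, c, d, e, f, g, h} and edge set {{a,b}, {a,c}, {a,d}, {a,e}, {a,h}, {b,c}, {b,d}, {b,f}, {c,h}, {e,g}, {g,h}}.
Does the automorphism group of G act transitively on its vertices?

No

Vertex a is the only vertex of degree 5, so every automorphism fixes it; G is not vertex-transitive.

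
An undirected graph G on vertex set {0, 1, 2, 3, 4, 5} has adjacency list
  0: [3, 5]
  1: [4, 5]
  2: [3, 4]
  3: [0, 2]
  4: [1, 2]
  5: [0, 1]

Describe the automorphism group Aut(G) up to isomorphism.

the dihedral group of order 12

Every vertex has degree 2 and the graph is connected, so G is the 6-cycle C_6. The automorphisms of the 6-cycle are exactly the symmetries of a regular 6-gon: the dihedral group D_6, |D_6| = 12.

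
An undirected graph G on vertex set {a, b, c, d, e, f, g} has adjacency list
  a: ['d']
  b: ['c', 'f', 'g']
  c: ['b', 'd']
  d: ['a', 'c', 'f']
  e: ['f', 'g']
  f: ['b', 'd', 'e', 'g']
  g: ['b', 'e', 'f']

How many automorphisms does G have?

1

The degree sequence is [1, 3, 2, 3, 2, 4, 3]. Checking the degree-preserving permutations of the vertex set shows that none except the identity preserves every edge, so Aut(G) is trivial.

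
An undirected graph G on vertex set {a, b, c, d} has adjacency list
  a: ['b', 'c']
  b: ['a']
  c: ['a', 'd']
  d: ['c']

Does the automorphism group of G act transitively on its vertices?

Automorphisms preserve degree, but G has vertices of degree 1 and vertices of degree 2; no automorphism maps one to the other, so G is not vertex-transitive.

No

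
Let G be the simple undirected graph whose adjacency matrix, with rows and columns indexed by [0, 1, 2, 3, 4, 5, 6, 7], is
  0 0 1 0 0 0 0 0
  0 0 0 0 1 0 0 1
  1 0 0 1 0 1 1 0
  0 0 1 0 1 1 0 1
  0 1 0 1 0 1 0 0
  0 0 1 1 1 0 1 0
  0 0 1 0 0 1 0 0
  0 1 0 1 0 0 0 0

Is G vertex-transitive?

Vertex 0 is the only vertex of degree 1, so every automorphism fixes it; G is not vertex-transitive.

No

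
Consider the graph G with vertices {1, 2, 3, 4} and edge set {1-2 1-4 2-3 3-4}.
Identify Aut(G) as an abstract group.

Z_2^2 ⋊ S_2

G is 2-regular and bipartite on 2^2 = 4 vertices with girth 4; it is the hypercube graph Q_2. Aut(Q_2) consists of the signed permutations of the 2 coordinate axes: 2! permutations times 2^2 sign flips, so |Aut| = 2^2·2! = 8.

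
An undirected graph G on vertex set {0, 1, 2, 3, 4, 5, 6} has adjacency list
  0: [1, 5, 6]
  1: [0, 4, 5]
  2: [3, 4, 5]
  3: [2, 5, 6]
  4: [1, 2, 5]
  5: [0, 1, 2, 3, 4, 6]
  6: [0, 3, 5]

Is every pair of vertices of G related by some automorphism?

Vertex 5 is the only vertex of degree 6, so every automorphism fixes it; G is not vertex-transitive.

No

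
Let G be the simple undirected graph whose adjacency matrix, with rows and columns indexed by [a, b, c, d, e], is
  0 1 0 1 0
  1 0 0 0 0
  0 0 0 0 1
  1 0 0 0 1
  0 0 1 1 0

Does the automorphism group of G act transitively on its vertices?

No

Automorphisms preserve degree, but G has vertices of degree 1 and vertices of degree 2; no automorphism maps one to the other, so G is not vertex-transitive.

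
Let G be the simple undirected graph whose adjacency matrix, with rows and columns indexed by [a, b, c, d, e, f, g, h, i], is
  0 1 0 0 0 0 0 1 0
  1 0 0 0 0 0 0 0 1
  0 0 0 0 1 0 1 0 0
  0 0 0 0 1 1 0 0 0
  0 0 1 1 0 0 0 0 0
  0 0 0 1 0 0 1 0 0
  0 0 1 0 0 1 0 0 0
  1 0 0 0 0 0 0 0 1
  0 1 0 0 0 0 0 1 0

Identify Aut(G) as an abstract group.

G has two connected components, {c, d, e, f, g} and {a, b, h, i}; each is 2-regular, so G = C_5 ⊔ C_4. No automorphism exchanges components of different sizes, hence Aut(G) is the direct product D_4 × D_5, order 80.

D_4 × D_5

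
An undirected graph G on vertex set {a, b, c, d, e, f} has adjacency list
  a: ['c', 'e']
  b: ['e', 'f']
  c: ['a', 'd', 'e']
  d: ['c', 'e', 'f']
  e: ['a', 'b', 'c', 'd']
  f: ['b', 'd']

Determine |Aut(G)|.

The degree sequence is [2, 2, 3, 3, 4, 2]. Checking the degree-preserving permutations of the vertex set shows that none except the identity preserves every edge, so Aut(G) is trivial.

1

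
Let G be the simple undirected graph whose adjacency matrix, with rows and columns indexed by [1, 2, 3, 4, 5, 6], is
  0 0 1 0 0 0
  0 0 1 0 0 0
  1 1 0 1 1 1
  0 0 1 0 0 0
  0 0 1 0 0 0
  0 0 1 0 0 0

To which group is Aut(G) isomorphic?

Vertex 3 has degree 5 and every other vertex has degree 1, so G is the star K_{1,5} with centre 3. The 5 leaves are pairwise interchangeable while the centre is fixed, giving Aut(G) = S_5.

S_5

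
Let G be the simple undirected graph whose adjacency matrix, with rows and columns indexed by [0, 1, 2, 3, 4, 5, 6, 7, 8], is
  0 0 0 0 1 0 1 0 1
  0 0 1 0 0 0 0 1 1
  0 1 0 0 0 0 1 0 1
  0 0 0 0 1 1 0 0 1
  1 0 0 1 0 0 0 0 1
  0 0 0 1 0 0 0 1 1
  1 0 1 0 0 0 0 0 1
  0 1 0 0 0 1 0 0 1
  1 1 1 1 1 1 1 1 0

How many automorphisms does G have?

16

Vertex 8 is the unique vertex of degree 8; the remaining 8 vertices each have degree 3 and induce a cycle, so G is the wheel on 9 vertices with hub 8. Every automorphism fixes the hub and acts on the rim 8-cycle, so Aut(G) ≅ Aut(C_8) = D_8 of order 16.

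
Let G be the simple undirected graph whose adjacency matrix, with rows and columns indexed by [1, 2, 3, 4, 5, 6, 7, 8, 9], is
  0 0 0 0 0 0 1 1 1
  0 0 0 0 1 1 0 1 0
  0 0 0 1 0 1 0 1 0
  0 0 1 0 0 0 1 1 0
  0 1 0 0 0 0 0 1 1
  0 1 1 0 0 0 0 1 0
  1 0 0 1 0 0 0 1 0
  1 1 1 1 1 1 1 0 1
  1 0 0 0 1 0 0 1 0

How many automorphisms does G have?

16

Vertex 8 is the unique vertex of degree 8; the remaining 8 vertices each have degree 3 and induce a cycle, so G is the wheel on 9 vertices with hub 8. With the hub fixed, the remaining symmetry is that of the rim cycle C_8, giving the dihedral group D_8.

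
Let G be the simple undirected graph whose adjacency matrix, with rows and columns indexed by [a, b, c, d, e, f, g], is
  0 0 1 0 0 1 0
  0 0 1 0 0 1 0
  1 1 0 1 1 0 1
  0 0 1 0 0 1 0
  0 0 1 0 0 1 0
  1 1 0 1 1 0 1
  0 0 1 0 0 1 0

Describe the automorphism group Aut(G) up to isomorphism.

S_2 × S_5

The vertices split by degree into {c, f} (degree 5) and {a, b, d, e, g} (degree 2); every edge runs between the two parts, so G is the complete bipartite graph K_{2,5}. The parts have unequal sizes, so no automorphism swaps them; each part is permuted independently, giving S_2 × S_5 of order 2!·5! = 240.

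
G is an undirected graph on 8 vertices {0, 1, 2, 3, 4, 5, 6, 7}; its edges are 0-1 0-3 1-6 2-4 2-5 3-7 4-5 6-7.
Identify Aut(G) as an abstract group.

D_3 × D_5

G has two connected components, {0, 1, 3, 6, 7} and {2, 4, 5}; each is 2-regular, so G = C_5 ⊔ C_3. The components are non-isomorphic (different sizes), so Aut(G) = Aut(C_3) × Aut(C_5) = D_3 × D_5 of order 6·10 = 60.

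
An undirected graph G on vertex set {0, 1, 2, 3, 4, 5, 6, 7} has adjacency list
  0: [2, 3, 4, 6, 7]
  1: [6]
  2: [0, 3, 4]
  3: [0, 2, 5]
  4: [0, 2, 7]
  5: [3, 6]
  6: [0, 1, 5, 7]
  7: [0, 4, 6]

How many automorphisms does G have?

1

The degree sequence is [5, 1, 3, 3, 3, 2, 4, 3]. Checking the degree-preserving permutations of the vertex set shows that none except the identity preserves every edge, so Aut(G) is trivial.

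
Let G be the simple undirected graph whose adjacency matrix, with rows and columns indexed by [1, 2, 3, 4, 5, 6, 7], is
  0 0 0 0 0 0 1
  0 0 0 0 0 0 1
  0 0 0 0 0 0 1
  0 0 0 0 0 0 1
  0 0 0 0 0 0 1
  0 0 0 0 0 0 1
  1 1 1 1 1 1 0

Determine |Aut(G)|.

Vertex 7 has degree 6 and every other vertex has degree 1, so G is the star K_{1,6} with centre 7. The 6 leaves are pairwise interchangeable while the centre is fixed, giving Aut(G) = S_6.

720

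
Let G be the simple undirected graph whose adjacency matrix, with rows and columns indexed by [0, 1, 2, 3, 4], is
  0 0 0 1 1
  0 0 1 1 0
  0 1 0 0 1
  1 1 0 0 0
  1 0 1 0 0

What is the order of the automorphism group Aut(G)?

10

G is 2-regular and connected on 5 vertices, i.e. the cycle C_5. C_5 has 5 rotations and 5 reflections, so Aut(C_5) ≅ D_5 of order 10.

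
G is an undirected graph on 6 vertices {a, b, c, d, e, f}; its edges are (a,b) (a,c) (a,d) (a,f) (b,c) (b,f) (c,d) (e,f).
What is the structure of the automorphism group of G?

Degrees alone do not determine every vertex (e.g. b and c both have degree 3), but their neighbour-degree multisets differ: N(b) has degrees [3, 3, 4] while N(c) has degrees [2, 3, 4]. Repeating this refinement separates all vertices, so the only automorphism is the identity.

the trivial group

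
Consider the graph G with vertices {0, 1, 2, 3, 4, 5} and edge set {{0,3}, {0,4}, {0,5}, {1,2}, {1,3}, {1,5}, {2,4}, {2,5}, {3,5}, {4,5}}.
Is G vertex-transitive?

Vertex 5 is the only vertex of degree 5, so every automorphism fixes it; G is not vertex-transitive.

No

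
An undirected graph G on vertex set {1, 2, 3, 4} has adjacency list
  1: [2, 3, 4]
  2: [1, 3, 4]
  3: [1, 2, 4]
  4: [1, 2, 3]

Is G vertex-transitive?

Yes

Every vertex has degree 3, so G is the complete graph K_4. Every bijection on the vertex set is an automorphism of K_4; hence Aut(K_4) ≅ S_4, order 24. This group acts transitively on the 4 vertices.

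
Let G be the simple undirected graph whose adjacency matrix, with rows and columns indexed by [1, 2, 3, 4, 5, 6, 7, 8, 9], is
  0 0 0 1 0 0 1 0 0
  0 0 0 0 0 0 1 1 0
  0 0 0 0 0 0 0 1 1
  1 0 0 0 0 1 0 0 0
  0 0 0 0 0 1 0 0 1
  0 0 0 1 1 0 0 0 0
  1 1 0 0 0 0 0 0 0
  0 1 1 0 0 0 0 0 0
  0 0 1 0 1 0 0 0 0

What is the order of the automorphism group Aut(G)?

18

G is 2-regular and connected on 9 vertices, i.e. the cycle C_9. C_9 has 9 rotations and 9 reflections, so Aut(C_9) ≅ D_9 of order 18.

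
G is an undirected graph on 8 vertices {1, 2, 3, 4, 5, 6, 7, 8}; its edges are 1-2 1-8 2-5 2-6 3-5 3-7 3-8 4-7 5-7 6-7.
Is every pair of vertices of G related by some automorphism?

Vertex 4 is the only vertex of degree 1, so every automorphism fixes it; G is not vertex-transitive.

No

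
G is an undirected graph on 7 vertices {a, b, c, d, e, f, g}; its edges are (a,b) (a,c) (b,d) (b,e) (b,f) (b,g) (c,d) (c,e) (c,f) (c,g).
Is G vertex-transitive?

No

Automorphisms preserve degree, but G has vertices of degree 2 and vertices of degree 5; no automorphism maps one to the other, so G is not vertex-transitive.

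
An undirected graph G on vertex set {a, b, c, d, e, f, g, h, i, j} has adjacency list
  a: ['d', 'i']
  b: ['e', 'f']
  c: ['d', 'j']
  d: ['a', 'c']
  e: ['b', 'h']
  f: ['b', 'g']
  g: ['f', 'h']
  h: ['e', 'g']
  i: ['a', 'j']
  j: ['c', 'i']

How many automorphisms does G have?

200

G has two connected components, {a, c, d, i, j} and {b, e, f, g, h}; each is 2-regular, so G = C_5 ⊔ C_5. With two isomorphic components, Aut(G) = Aut(C_5) ≀ S_2 = (D_5 × D_5) ⋊ Z_2: permute each cycle by D_5, then optionally swap the two cycles. Order 2·(2·5)² = 200.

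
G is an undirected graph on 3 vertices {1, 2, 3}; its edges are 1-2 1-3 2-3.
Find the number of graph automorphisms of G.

6

All 3 vertices are pairwise adjacent: G = K_3. Any permutation of the 3 vertices preserves K_3, so Aut(K_3) = S_3 of order 3! = 6.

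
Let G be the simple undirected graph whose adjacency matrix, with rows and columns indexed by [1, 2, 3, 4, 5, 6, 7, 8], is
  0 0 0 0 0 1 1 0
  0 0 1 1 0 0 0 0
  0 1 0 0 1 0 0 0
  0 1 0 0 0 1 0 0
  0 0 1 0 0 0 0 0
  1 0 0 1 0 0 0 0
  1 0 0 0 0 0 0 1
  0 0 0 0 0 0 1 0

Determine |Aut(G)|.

The degree sequence is [2, 2, 2, 2, 1, 2, 2, 1]; the two degree-1 vertices 5 and 8 are the ends of a path, so G = P_8. The only nontrivial automorphism of a path is the end-to-end reflection, so Aut(G) ≅ Z_2.

2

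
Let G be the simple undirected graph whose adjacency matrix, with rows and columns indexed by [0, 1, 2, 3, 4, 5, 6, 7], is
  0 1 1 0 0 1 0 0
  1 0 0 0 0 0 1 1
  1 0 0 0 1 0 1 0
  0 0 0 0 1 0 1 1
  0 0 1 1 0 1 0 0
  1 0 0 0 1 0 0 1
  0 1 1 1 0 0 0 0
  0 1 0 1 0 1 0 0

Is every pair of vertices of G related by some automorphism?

G is 3-regular and bipartite on 2^3 = 8 vertices with girth 4; it is the hypercube graph Q_3. The symmetry group of the 3-cube is the hyperoctahedral group B_3 = Z_2 ≀ S_3, of order 2^3·3! = 48. Under this action every vertex can be carried to every other, so G is vertex-transitive.

Yes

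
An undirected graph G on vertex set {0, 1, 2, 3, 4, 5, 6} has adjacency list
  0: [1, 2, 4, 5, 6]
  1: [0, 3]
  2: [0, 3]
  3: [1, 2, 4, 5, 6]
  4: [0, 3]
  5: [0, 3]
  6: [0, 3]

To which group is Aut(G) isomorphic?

The vertices split by degree into {0, 3} (degree 5) and {1, 2, 4, 5, 6} (degree 2); every edge runs between the two parts, so G is the complete bipartite graph K_{2,5}. Automorphisms preserve the bipartition setwise (since the parts differ in size) and act as S_5 × S_2 within it; |Aut| = 240.

S_5 × S_2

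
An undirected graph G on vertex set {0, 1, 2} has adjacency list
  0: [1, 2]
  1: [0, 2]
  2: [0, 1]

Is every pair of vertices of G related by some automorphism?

All 3 vertices are pairwise adjacent: G = K_3. Any permutation of the 3 vertices preserves K_3, so Aut(K_3) = S_3 of order 3! = 6. This group acts transitively on the 3 vertices.

Yes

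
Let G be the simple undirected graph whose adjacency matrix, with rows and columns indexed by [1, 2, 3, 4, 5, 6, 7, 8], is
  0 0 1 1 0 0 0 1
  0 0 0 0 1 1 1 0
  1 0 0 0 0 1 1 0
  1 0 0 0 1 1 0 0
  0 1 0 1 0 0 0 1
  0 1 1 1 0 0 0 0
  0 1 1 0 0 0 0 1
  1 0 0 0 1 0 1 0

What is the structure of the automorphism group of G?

G is 3-regular and bipartite on 2^3 = 8 vertices with girth 4; it is the hypercube graph Q_3. The symmetry group of the 3-cube is the hyperoctahedral group B_3 = Z_2 ≀ S_3, of order 2^3·3! = 48.

Z_2^3 ⋊ S_3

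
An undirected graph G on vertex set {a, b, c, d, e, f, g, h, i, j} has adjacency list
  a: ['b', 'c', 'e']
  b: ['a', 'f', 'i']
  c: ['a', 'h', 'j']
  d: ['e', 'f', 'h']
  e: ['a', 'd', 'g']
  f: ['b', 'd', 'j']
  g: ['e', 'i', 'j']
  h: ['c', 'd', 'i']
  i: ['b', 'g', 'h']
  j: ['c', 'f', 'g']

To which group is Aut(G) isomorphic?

the symmetric group S_5

G is 3-regular on 10 vertices with no triangles and no 4-cycles (girth 5): this is the Petersen graph. It is a classical fact that the Petersen graph has automorphism group S_5 (order 120), arising from its description as the Kneser graph K(5,2).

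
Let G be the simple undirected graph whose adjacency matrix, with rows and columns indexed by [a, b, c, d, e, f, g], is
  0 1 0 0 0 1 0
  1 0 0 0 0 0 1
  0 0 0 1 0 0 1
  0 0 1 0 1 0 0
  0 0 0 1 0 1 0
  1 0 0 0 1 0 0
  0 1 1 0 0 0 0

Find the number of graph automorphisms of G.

Every vertex has degree 2 and the graph is connected, so G is the 7-cycle C_7. The automorphisms of the 7-cycle are exactly the symmetries of a regular 7-gon: the dihedral group D_7, |D_7| = 14.

14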